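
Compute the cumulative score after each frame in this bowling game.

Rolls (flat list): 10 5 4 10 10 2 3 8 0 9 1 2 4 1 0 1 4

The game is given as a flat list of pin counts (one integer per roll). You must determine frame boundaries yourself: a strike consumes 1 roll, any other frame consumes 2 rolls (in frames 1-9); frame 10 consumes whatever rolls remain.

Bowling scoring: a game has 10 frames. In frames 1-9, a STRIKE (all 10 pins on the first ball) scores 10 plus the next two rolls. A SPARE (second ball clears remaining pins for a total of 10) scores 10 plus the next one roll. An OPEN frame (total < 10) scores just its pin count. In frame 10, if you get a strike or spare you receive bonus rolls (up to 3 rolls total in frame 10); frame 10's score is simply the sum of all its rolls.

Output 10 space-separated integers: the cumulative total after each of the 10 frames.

Answer: 19 28 50 65 70 78 90 96 97 102

Derivation:
Frame 1: STRIKE. 10 + next two rolls (5+4) = 19. Cumulative: 19
Frame 2: OPEN (5+4=9). Cumulative: 28
Frame 3: STRIKE. 10 + next two rolls (10+2) = 22. Cumulative: 50
Frame 4: STRIKE. 10 + next two rolls (2+3) = 15. Cumulative: 65
Frame 5: OPEN (2+3=5). Cumulative: 70
Frame 6: OPEN (8+0=8). Cumulative: 78
Frame 7: SPARE (9+1=10). 10 + next roll (2) = 12. Cumulative: 90
Frame 8: OPEN (2+4=6). Cumulative: 96
Frame 9: OPEN (1+0=1). Cumulative: 97
Frame 10: OPEN. Sum of all frame-10 rolls (1+4) = 5. Cumulative: 102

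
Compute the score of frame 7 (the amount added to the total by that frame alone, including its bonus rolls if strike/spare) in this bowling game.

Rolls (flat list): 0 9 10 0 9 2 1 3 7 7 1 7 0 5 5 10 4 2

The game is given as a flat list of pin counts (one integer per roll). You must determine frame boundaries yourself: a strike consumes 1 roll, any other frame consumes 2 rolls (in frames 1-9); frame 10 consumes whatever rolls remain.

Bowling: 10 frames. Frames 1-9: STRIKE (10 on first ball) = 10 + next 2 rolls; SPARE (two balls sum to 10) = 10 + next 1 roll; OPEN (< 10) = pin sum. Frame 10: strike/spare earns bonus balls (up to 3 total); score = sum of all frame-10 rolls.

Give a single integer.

Answer: 7

Derivation:
Frame 1: OPEN (0+9=9). Cumulative: 9
Frame 2: STRIKE. 10 + next two rolls (0+9) = 19. Cumulative: 28
Frame 3: OPEN (0+9=9). Cumulative: 37
Frame 4: OPEN (2+1=3). Cumulative: 40
Frame 5: SPARE (3+7=10). 10 + next roll (7) = 17. Cumulative: 57
Frame 6: OPEN (7+1=8). Cumulative: 65
Frame 7: OPEN (7+0=7). Cumulative: 72
Frame 8: SPARE (5+5=10). 10 + next roll (10) = 20. Cumulative: 92
Frame 9: STRIKE. 10 + next two rolls (4+2) = 16. Cumulative: 108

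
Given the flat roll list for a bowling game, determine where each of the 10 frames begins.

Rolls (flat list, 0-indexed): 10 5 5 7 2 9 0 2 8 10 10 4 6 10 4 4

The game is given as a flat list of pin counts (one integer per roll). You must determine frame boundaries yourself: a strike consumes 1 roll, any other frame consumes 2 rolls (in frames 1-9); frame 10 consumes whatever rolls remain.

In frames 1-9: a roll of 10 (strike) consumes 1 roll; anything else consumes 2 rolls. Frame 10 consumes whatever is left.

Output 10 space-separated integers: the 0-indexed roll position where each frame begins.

Frame 1 starts at roll index 0: roll=10 (strike), consumes 1 roll
Frame 2 starts at roll index 1: rolls=5,5 (sum=10), consumes 2 rolls
Frame 3 starts at roll index 3: rolls=7,2 (sum=9), consumes 2 rolls
Frame 4 starts at roll index 5: rolls=9,0 (sum=9), consumes 2 rolls
Frame 5 starts at roll index 7: rolls=2,8 (sum=10), consumes 2 rolls
Frame 6 starts at roll index 9: roll=10 (strike), consumes 1 roll
Frame 7 starts at roll index 10: roll=10 (strike), consumes 1 roll
Frame 8 starts at roll index 11: rolls=4,6 (sum=10), consumes 2 rolls
Frame 9 starts at roll index 13: roll=10 (strike), consumes 1 roll
Frame 10 starts at roll index 14: 2 remaining rolls

Answer: 0 1 3 5 7 9 10 11 13 14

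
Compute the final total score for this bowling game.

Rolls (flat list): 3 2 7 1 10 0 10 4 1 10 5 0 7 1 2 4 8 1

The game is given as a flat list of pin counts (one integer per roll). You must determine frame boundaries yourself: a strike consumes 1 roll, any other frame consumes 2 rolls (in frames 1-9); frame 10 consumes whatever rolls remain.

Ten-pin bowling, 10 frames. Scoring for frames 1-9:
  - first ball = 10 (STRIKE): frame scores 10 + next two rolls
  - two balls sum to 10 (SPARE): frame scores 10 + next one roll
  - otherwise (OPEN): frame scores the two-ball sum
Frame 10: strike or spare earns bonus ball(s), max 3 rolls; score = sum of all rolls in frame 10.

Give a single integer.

Frame 1: OPEN (3+2=5). Cumulative: 5
Frame 2: OPEN (7+1=8). Cumulative: 13
Frame 3: STRIKE. 10 + next two rolls (0+10) = 20. Cumulative: 33
Frame 4: SPARE (0+10=10). 10 + next roll (4) = 14. Cumulative: 47
Frame 5: OPEN (4+1=5). Cumulative: 52
Frame 6: STRIKE. 10 + next two rolls (5+0) = 15. Cumulative: 67
Frame 7: OPEN (5+0=5). Cumulative: 72
Frame 8: OPEN (7+1=8). Cumulative: 80
Frame 9: OPEN (2+4=6). Cumulative: 86
Frame 10: OPEN. Sum of all frame-10 rolls (8+1) = 9. Cumulative: 95

Answer: 95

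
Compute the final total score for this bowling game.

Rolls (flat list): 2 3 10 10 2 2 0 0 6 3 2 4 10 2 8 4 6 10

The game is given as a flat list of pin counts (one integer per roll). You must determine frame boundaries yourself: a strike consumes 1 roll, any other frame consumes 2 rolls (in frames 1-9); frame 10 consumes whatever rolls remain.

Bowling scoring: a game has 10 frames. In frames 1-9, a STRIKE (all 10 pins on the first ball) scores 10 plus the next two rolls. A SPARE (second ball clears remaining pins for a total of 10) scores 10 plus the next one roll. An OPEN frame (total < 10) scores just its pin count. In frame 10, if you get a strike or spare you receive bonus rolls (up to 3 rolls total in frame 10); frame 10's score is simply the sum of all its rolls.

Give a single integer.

Frame 1: OPEN (2+3=5). Cumulative: 5
Frame 2: STRIKE. 10 + next two rolls (10+2) = 22. Cumulative: 27
Frame 3: STRIKE. 10 + next two rolls (2+2) = 14. Cumulative: 41
Frame 4: OPEN (2+2=4). Cumulative: 45
Frame 5: OPEN (0+0=0). Cumulative: 45
Frame 6: OPEN (6+3=9). Cumulative: 54
Frame 7: OPEN (2+4=6). Cumulative: 60
Frame 8: STRIKE. 10 + next two rolls (2+8) = 20. Cumulative: 80
Frame 9: SPARE (2+8=10). 10 + next roll (4) = 14. Cumulative: 94
Frame 10: SPARE. Sum of all frame-10 rolls (4+6+10) = 20. Cumulative: 114

Answer: 114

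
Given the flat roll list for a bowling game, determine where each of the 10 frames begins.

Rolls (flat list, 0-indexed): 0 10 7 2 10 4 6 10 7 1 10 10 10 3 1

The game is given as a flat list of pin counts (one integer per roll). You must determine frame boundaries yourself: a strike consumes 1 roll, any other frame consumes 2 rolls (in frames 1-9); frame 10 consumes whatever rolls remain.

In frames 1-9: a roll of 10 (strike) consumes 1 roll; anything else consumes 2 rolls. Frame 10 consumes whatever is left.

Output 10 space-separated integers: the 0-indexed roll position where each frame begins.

Answer: 0 2 4 5 7 8 10 11 12 13

Derivation:
Frame 1 starts at roll index 0: rolls=0,10 (sum=10), consumes 2 rolls
Frame 2 starts at roll index 2: rolls=7,2 (sum=9), consumes 2 rolls
Frame 3 starts at roll index 4: roll=10 (strike), consumes 1 roll
Frame 4 starts at roll index 5: rolls=4,6 (sum=10), consumes 2 rolls
Frame 5 starts at roll index 7: roll=10 (strike), consumes 1 roll
Frame 6 starts at roll index 8: rolls=7,1 (sum=8), consumes 2 rolls
Frame 7 starts at roll index 10: roll=10 (strike), consumes 1 roll
Frame 8 starts at roll index 11: roll=10 (strike), consumes 1 roll
Frame 9 starts at roll index 12: roll=10 (strike), consumes 1 roll
Frame 10 starts at roll index 13: 2 remaining rolls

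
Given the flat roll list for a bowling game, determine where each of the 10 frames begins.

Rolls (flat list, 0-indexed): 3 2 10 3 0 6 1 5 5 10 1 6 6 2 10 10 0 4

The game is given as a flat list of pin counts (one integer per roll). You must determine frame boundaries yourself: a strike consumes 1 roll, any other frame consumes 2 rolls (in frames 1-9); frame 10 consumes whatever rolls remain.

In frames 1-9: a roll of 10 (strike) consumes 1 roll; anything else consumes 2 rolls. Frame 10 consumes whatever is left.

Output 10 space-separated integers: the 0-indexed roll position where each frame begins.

Answer: 0 2 3 5 7 9 10 12 14 15

Derivation:
Frame 1 starts at roll index 0: rolls=3,2 (sum=5), consumes 2 rolls
Frame 2 starts at roll index 2: roll=10 (strike), consumes 1 roll
Frame 3 starts at roll index 3: rolls=3,0 (sum=3), consumes 2 rolls
Frame 4 starts at roll index 5: rolls=6,1 (sum=7), consumes 2 rolls
Frame 5 starts at roll index 7: rolls=5,5 (sum=10), consumes 2 rolls
Frame 6 starts at roll index 9: roll=10 (strike), consumes 1 roll
Frame 7 starts at roll index 10: rolls=1,6 (sum=7), consumes 2 rolls
Frame 8 starts at roll index 12: rolls=6,2 (sum=8), consumes 2 rolls
Frame 9 starts at roll index 14: roll=10 (strike), consumes 1 roll
Frame 10 starts at roll index 15: 3 remaining rolls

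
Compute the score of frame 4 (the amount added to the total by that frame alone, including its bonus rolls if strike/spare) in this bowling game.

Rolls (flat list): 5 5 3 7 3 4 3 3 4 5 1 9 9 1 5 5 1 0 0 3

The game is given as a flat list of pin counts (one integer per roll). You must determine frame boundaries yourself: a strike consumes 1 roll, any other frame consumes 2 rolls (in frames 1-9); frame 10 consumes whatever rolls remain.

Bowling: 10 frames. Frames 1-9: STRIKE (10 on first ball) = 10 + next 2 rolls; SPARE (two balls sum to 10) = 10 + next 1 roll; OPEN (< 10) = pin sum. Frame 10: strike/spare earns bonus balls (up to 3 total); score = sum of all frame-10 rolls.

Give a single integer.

Answer: 6

Derivation:
Frame 1: SPARE (5+5=10). 10 + next roll (3) = 13. Cumulative: 13
Frame 2: SPARE (3+7=10). 10 + next roll (3) = 13. Cumulative: 26
Frame 3: OPEN (3+4=7). Cumulative: 33
Frame 4: OPEN (3+3=6). Cumulative: 39
Frame 5: OPEN (4+5=9). Cumulative: 48
Frame 6: SPARE (1+9=10). 10 + next roll (9) = 19. Cumulative: 67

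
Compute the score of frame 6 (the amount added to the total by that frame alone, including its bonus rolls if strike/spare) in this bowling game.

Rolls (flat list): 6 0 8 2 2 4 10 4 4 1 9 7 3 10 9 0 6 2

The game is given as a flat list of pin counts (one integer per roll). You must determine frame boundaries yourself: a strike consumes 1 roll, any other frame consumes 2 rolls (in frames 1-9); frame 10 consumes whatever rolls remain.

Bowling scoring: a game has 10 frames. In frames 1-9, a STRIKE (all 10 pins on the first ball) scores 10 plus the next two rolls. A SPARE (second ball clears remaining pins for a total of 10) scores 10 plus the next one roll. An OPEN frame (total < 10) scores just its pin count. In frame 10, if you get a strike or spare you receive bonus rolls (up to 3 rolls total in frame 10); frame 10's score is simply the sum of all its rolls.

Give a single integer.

Answer: 17

Derivation:
Frame 1: OPEN (6+0=6). Cumulative: 6
Frame 2: SPARE (8+2=10). 10 + next roll (2) = 12. Cumulative: 18
Frame 3: OPEN (2+4=6). Cumulative: 24
Frame 4: STRIKE. 10 + next two rolls (4+4) = 18. Cumulative: 42
Frame 5: OPEN (4+4=8). Cumulative: 50
Frame 6: SPARE (1+9=10). 10 + next roll (7) = 17. Cumulative: 67
Frame 7: SPARE (7+3=10). 10 + next roll (10) = 20. Cumulative: 87
Frame 8: STRIKE. 10 + next two rolls (9+0) = 19. Cumulative: 106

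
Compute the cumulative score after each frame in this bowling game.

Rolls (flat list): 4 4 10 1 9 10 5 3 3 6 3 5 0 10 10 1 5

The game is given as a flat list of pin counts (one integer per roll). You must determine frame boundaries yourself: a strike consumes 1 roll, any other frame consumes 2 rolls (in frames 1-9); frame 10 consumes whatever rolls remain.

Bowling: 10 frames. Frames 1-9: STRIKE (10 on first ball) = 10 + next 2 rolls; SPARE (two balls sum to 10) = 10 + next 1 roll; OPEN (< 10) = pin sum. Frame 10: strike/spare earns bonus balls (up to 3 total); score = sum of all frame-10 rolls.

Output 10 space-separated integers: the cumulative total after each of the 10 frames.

Frame 1: OPEN (4+4=8). Cumulative: 8
Frame 2: STRIKE. 10 + next two rolls (1+9) = 20. Cumulative: 28
Frame 3: SPARE (1+9=10). 10 + next roll (10) = 20. Cumulative: 48
Frame 4: STRIKE. 10 + next two rolls (5+3) = 18. Cumulative: 66
Frame 5: OPEN (5+3=8). Cumulative: 74
Frame 6: OPEN (3+6=9). Cumulative: 83
Frame 7: OPEN (3+5=8). Cumulative: 91
Frame 8: SPARE (0+10=10). 10 + next roll (10) = 20. Cumulative: 111
Frame 9: STRIKE. 10 + next two rolls (1+5) = 16. Cumulative: 127
Frame 10: OPEN. Sum of all frame-10 rolls (1+5) = 6. Cumulative: 133

Answer: 8 28 48 66 74 83 91 111 127 133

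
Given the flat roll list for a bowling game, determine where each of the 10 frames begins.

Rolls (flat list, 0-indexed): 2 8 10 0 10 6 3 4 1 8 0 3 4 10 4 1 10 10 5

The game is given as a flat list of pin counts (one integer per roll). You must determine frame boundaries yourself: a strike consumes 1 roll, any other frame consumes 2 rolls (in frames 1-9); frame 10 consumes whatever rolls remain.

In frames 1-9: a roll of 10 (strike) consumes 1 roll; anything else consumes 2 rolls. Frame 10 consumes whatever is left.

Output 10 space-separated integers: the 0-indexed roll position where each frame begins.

Frame 1 starts at roll index 0: rolls=2,8 (sum=10), consumes 2 rolls
Frame 2 starts at roll index 2: roll=10 (strike), consumes 1 roll
Frame 3 starts at roll index 3: rolls=0,10 (sum=10), consumes 2 rolls
Frame 4 starts at roll index 5: rolls=6,3 (sum=9), consumes 2 rolls
Frame 5 starts at roll index 7: rolls=4,1 (sum=5), consumes 2 rolls
Frame 6 starts at roll index 9: rolls=8,0 (sum=8), consumes 2 rolls
Frame 7 starts at roll index 11: rolls=3,4 (sum=7), consumes 2 rolls
Frame 8 starts at roll index 13: roll=10 (strike), consumes 1 roll
Frame 9 starts at roll index 14: rolls=4,1 (sum=5), consumes 2 rolls
Frame 10 starts at roll index 16: 3 remaining rolls

Answer: 0 2 3 5 7 9 11 13 14 16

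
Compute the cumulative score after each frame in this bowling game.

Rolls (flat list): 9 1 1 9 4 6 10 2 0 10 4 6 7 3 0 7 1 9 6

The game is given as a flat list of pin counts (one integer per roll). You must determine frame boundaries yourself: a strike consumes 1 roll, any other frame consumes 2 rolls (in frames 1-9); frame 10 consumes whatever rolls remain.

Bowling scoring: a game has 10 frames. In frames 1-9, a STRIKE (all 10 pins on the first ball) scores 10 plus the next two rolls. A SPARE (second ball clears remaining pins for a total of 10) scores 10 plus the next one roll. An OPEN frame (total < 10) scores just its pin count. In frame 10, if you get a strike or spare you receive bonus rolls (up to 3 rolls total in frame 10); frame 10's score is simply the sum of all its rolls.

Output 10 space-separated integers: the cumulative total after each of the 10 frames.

Frame 1: SPARE (9+1=10). 10 + next roll (1) = 11. Cumulative: 11
Frame 2: SPARE (1+9=10). 10 + next roll (4) = 14. Cumulative: 25
Frame 3: SPARE (4+6=10). 10 + next roll (10) = 20. Cumulative: 45
Frame 4: STRIKE. 10 + next two rolls (2+0) = 12. Cumulative: 57
Frame 5: OPEN (2+0=2). Cumulative: 59
Frame 6: STRIKE. 10 + next two rolls (4+6) = 20. Cumulative: 79
Frame 7: SPARE (4+6=10). 10 + next roll (7) = 17. Cumulative: 96
Frame 8: SPARE (7+3=10). 10 + next roll (0) = 10. Cumulative: 106
Frame 9: OPEN (0+7=7). Cumulative: 113
Frame 10: SPARE. Sum of all frame-10 rolls (1+9+6) = 16. Cumulative: 129

Answer: 11 25 45 57 59 79 96 106 113 129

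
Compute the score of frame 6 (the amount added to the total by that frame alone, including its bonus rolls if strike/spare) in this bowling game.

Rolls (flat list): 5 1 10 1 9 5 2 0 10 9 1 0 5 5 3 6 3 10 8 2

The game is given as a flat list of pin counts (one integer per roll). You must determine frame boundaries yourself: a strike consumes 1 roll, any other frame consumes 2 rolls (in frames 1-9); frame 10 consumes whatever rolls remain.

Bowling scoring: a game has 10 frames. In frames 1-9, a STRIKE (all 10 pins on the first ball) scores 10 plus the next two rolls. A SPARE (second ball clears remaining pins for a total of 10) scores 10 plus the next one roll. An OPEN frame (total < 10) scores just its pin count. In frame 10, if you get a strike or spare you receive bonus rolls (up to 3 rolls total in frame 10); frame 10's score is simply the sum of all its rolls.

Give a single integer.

Frame 1: OPEN (5+1=6). Cumulative: 6
Frame 2: STRIKE. 10 + next two rolls (1+9) = 20. Cumulative: 26
Frame 3: SPARE (1+9=10). 10 + next roll (5) = 15. Cumulative: 41
Frame 4: OPEN (5+2=7). Cumulative: 48
Frame 5: SPARE (0+10=10). 10 + next roll (9) = 19. Cumulative: 67
Frame 6: SPARE (9+1=10). 10 + next roll (0) = 10. Cumulative: 77
Frame 7: OPEN (0+5=5). Cumulative: 82
Frame 8: OPEN (5+3=8). Cumulative: 90

Answer: 10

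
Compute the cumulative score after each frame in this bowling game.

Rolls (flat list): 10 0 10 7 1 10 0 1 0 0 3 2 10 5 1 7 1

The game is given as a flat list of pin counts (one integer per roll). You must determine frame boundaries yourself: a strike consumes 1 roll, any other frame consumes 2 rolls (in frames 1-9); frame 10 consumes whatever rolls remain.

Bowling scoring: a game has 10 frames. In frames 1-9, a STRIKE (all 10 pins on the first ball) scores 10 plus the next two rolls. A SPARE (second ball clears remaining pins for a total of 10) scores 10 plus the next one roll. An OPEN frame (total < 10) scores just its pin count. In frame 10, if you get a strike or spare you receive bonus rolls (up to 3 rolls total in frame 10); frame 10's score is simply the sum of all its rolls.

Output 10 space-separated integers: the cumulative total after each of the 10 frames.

Frame 1: STRIKE. 10 + next two rolls (0+10) = 20. Cumulative: 20
Frame 2: SPARE (0+10=10). 10 + next roll (7) = 17. Cumulative: 37
Frame 3: OPEN (7+1=8). Cumulative: 45
Frame 4: STRIKE. 10 + next two rolls (0+1) = 11. Cumulative: 56
Frame 5: OPEN (0+1=1). Cumulative: 57
Frame 6: OPEN (0+0=0). Cumulative: 57
Frame 7: OPEN (3+2=5). Cumulative: 62
Frame 8: STRIKE. 10 + next two rolls (5+1) = 16. Cumulative: 78
Frame 9: OPEN (5+1=6). Cumulative: 84
Frame 10: OPEN. Sum of all frame-10 rolls (7+1) = 8. Cumulative: 92

Answer: 20 37 45 56 57 57 62 78 84 92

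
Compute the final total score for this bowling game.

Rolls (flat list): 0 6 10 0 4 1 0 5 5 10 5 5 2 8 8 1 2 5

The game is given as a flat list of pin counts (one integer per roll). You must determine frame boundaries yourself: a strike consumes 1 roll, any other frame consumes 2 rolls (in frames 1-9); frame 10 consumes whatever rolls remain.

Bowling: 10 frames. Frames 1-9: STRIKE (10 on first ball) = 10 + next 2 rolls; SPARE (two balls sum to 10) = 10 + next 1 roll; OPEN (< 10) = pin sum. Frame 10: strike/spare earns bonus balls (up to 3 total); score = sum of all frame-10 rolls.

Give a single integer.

Frame 1: OPEN (0+6=6). Cumulative: 6
Frame 2: STRIKE. 10 + next two rolls (0+4) = 14. Cumulative: 20
Frame 3: OPEN (0+4=4). Cumulative: 24
Frame 4: OPEN (1+0=1). Cumulative: 25
Frame 5: SPARE (5+5=10). 10 + next roll (10) = 20. Cumulative: 45
Frame 6: STRIKE. 10 + next two rolls (5+5) = 20. Cumulative: 65
Frame 7: SPARE (5+5=10). 10 + next roll (2) = 12. Cumulative: 77
Frame 8: SPARE (2+8=10). 10 + next roll (8) = 18. Cumulative: 95
Frame 9: OPEN (8+1=9). Cumulative: 104
Frame 10: OPEN. Sum of all frame-10 rolls (2+5) = 7. Cumulative: 111

Answer: 111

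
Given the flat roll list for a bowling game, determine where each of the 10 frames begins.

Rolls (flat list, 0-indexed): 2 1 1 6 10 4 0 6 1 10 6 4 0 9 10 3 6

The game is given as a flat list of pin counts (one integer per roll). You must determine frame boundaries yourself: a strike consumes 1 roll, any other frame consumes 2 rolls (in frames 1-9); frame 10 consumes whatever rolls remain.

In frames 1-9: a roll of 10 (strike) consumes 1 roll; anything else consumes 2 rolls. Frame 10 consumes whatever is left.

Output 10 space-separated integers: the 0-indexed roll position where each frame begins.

Answer: 0 2 4 5 7 9 10 12 14 15

Derivation:
Frame 1 starts at roll index 0: rolls=2,1 (sum=3), consumes 2 rolls
Frame 2 starts at roll index 2: rolls=1,6 (sum=7), consumes 2 rolls
Frame 3 starts at roll index 4: roll=10 (strike), consumes 1 roll
Frame 4 starts at roll index 5: rolls=4,0 (sum=4), consumes 2 rolls
Frame 5 starts at roll index 7: rolls=6,1 (sum=7), consumes 2 rolls
Frame 6 starts at roll index 9: roll=10 (strike), consumes 1 roll
Frame 7 starts at roll index 10: rolls=6,4 (sum=10), consumes 2 rolls
Frame 8 starts at roll index 12: rolls=0,9 (sum=9), consumes 2 rolls
Frame 9 starts at roll index 14: roll=10 (strike), consumes 1 roll
Frame 10 starts at roll index 15: 2 remaining rolls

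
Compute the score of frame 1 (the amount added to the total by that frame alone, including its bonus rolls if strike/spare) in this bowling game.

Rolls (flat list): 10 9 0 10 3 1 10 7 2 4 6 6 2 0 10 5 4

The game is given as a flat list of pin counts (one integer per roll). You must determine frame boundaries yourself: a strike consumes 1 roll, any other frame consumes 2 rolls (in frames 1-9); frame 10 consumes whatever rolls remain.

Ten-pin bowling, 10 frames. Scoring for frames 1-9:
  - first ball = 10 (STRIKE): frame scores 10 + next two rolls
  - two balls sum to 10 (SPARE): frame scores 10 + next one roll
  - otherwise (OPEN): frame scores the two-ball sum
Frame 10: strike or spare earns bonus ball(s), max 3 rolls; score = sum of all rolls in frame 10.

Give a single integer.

Answer: 19

Derivation:
Frame 1: STRIKE. 10 + next two rolls (9+0) = 19. Cumulative: 19
Frame 2: OPEN (9+0=9). Cumulative: 28
Frame 3: STRIKE. 10 + next two rolls (3+1) = 14. Cumulative: 42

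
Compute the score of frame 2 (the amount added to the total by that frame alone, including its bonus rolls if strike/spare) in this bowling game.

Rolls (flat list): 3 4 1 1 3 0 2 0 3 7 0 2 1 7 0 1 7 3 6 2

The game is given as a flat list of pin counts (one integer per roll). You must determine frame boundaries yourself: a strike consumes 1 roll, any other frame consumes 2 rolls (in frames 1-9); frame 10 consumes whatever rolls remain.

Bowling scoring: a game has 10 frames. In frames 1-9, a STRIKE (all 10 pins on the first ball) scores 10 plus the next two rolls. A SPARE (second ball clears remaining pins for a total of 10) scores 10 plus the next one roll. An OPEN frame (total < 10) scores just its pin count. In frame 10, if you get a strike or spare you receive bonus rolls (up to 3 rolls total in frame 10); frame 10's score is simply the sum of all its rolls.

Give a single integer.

Frame 1: OPEN (3+4=7). Cumulative: 7
Frame 2: OPEN (1+1=2). Cumulative: 9
Frame 3: OPEN (3+0=3). Cumulative: 12
Frame 4: OPEN (2+0=2). Cumulative: 14

Answer: 2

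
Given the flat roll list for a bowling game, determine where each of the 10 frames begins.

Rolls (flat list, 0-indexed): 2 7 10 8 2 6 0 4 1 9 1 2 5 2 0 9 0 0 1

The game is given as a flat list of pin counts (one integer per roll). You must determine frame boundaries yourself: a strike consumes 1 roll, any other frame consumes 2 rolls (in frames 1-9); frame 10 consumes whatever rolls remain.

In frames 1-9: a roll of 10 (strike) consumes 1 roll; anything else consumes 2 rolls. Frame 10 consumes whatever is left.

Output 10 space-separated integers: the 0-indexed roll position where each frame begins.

Answer: 0 2 3 5 7 9 11 13 15 17

Derivation:
Frame 1 starts at roll index 0: rolls=2,7 (sum=9), consumes 2 rolls
Frame 2 starts at roll index 2: roll=10 (strike), consumes 1 roll
Frame 3 starts at roll index 3: rolls=8,2 (sum=10), consumes 2 rolls
Frame 4 starts at roll index 5: rolls=6,0 (sum=6), consumes 2 rolls
Frame 5 starts at roll index 7: rolls=4,1 (sum=5), consumes 2 rolls
Frame 6 starts at roll index 9: rolls=9,1 (sum=10), consumes 2 rolls
Frame 7 starts at roll index 11: rolls=2,5 (sum=7), consumes 2 rolls
Frame 8 starts at roll index 13: rolls=2,0 (sum=2), consumes 2 rolls
Frame 9 starts at roll index 15: rolls=9,0 (sum=9), consumes 2 rolls
Frame 10 starts at roll index 17: 2 remaining rolls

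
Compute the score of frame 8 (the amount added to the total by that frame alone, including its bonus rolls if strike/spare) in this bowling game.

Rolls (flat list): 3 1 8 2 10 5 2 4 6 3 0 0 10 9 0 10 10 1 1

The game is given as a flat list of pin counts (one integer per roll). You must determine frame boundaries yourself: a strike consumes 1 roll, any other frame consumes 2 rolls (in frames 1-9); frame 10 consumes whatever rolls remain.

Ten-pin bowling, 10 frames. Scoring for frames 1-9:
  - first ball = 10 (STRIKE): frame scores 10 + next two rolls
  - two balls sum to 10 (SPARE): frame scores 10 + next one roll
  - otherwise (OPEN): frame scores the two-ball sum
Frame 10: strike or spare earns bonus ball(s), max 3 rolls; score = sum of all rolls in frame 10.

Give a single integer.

Answer: 9

Derivation:
Frame 1: OPEN (3+1=4). Cumulative: 4
Frame 2: SPARE (8+2=10). 10 + next roll (10) = 20. Cumulative: 24
Frame 3: STRIKE. 10 + next two rolls (5+2) = 17. Cumulative: 41
Frame 4: OPEN (5+2=7). Cumulative: 48
Frame 5: SPARE (4+6=10). 10 + next roll (3) = 13. Cumulative: 61
Frame 6: OPEN (3+0=3). Cumulative: 64
Frame 7: SPARE (0+10=10). 10 + next roll (9) = 19. Cumulative: 83
Frame 8: OPEN (9+0=9). Cumulative: 92
Frame 9: STRIKE. 10 + next two rolls (10+1) = 21. Cumulative: 113
Frame 10: STRIKE. Sum of all frame-10 rolls (10+1+1) = 12. Cumulative: 125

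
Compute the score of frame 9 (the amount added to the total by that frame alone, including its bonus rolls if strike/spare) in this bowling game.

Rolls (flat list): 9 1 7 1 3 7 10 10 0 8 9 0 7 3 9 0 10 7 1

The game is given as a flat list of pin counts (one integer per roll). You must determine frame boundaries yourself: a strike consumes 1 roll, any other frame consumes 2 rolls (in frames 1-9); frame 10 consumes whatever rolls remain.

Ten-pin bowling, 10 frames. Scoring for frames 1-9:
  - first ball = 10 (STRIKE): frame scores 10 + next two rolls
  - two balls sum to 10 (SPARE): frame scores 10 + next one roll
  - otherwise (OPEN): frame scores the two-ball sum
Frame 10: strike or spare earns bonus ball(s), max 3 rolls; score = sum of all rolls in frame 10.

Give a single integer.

Frame 1: SPARE (9+1=10). 10 + next roll (7) = 17. Cumulative: 17
Frame 2: OPEN (7+1=8). Cumulative: 25
Frame 3: SPARE (3+7=10). 10 + next roll (10) = 20. Cumulative: 45
Frame 4: STRIKE. 10 + next two rolls (10+0) = 20. Cumulative: 65
Frame 5: STRIKE. 10 + next two rolls (0+8) = 18. Cumulative: 83
Frame 6: OPEN (0+8=8). Cumulative: 91
Frame 7: OPEN (9+0=9). Cumulative: 100
Frame 8: SPARE (7+3=10). 10 + next roll (9) = 19. Cumulative: 119
Frame 9: OPEN (9+0=9). Cumulative: 128
Frame 10: STRIKE. Sum of all frame-10 rolls (10+7+1) = 18. Cumulative: 146

Answer: 9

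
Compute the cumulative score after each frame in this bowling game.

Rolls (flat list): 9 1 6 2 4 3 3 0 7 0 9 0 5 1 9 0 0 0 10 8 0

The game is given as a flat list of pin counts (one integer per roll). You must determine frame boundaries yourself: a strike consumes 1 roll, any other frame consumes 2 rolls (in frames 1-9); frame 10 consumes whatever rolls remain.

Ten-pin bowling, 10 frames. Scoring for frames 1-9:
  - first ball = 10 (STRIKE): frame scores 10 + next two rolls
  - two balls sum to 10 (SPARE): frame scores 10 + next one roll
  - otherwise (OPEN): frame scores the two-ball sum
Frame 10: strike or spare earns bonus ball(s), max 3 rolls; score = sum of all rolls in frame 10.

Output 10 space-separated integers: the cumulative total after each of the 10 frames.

Frame 1: SPARE (9+1=10). 10 + next roll (6) = 16. Cumulative: 16
Frame 2: OPEN (6+2=8). Cumulative: 24
Frame 3: OPEN (4+3=7). Cumulative: 31
Frame 4: OPEN (3+0=3). Cumulative: 34
Frame 5: OPEN (7+0=7). Cumulative: 41
Frame 6: OPEN (9+0=9). Cumulative: 50
Frame 7: OPEN (5+1=6). Cumulative: 56
Frame 8: OPEN (9+0=9). Cumulative: 65
Frame 9: OPEN (0+0=0). Cumulative: 65
Frame 10: STRIKE. Sum of all frame-10 rolls (10+8+0) = 18. Cumulative: 83

Answer: 16 24 31 34 41 50 56 65 65 83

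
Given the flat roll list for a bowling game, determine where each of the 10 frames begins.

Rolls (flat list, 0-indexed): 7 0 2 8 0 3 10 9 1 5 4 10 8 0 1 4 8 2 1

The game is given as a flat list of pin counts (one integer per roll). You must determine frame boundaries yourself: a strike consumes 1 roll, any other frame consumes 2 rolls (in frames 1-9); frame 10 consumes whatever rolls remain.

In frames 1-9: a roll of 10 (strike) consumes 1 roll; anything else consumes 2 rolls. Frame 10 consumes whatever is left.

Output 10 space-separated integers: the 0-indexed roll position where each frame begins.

Answer: 0 2 4 6 7 9 11 12 14 16

Derivation:
Frame 1 starts at roll index 0: rolls=7,0 (sum=7), consumes 2 rolls
Frame 2 starts at roll index 2: rolls=2,8 (sum=10), consumes 2 rolls
Frame 3 starts at roll index 4: rolls=0,3 (sum=3), consumes 2 rolls
Frame 4 starts at roll index 6: roll=10 (strike), consumes 1 roll
Frame 5 starts at roll index 7: rolls=9,1 (sum=10), consumes 2 rolls
Frame 6 starts at roll index 9: rolls=5,4 (sum=9), consumes 2 rolls
Frame 7 starts at roll index 11: roll=10 (strike), consumes 1 roll
Frame 8 starts at roll index 12: rolls=8,0 (sum=8), consumes 2 rolls
Frame 9 starts at roll index 14: rolls=1,4 (sum=5), consumes 2 rolls
Frame 10 starts at roll index 16: 3 remaining rolls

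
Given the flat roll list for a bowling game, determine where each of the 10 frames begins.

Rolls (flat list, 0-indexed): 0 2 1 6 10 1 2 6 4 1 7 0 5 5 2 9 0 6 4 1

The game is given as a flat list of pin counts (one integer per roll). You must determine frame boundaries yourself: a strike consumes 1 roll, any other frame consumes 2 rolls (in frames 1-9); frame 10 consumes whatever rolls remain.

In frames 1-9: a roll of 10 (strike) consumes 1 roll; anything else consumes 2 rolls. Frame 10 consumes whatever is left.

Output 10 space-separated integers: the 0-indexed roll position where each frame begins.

Answer: 0 2 4 5 7 9 11 13 15 17

Derivation:
Frame 1 starts at roll index 0: rolls=0,2 (sum=2), consumes 2 rolls
Frame 2 starts at roll index 2: rolls=1,6 (sum=7), consumes 2 rolls
Frame 3 starts at roll index 4: roll=10 (strike), consumes 1 roll
Frame 4 starts at roll index 5: rolls=1,2 (sum=3), consumes 2 rolls
Frame 5 starts at roll index 7: rolls=6,4 (sum=10), consumes 2 rolls
Frame 6 starts at roll index 9: rolls=1,7 (sum=8), consumes 2 rolls
Frame 7 starts at roll index 11: rolls=0,5 (sum=5), consumes 2 rolls
Frame 8 starts at roll index 13: rolls=5,2 (sum=7), consumes 2 rolls
Frame 9 starts at roll index 15: rolls=9,0 (sum=9), consumes 2 rolls
Frame 10 starts at roll index 17: 3 remaining rolls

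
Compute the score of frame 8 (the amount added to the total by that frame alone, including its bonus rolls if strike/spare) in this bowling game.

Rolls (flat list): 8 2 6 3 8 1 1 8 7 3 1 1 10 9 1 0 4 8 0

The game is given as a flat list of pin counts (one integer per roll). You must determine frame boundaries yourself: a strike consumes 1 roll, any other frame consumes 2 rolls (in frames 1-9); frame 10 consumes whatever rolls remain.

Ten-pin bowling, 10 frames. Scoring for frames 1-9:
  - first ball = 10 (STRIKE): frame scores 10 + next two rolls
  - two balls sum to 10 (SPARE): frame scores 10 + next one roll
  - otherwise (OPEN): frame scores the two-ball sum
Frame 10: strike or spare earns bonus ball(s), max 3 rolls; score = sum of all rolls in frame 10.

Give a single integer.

Answer: 10

Derivation:
Frame 1: SPARE (8+2=10). 10 + next roll (6) = 16. Cumulative: 16
Frame 2: OPEN (6+3=9). Cumulative: 25
Frame 3: OPEN (8+1=9). Cumulative: 34
Frame 4: OPEN (1+8=9). Cumulative: 43
Frame 5: SPARE (7+3=10). 10 + next roll (1) = 11. Cumulative: 54
Frame 6: OPEN (1+1=2). Cumulative: 56
Frame 7: STRIKE. 10 + next two rolls (9+1) = 20. Cumulative: 76
Frame 8: SPARE (9+1=10). 10 + next roll (0) = 10. Cumulative: 86
Frame 9: OPEN (0+4=4). Cumulative: 90
Frame 10: OPEN. Sum of all frame-10 rolls (8+0) = 8. Cumulative: 98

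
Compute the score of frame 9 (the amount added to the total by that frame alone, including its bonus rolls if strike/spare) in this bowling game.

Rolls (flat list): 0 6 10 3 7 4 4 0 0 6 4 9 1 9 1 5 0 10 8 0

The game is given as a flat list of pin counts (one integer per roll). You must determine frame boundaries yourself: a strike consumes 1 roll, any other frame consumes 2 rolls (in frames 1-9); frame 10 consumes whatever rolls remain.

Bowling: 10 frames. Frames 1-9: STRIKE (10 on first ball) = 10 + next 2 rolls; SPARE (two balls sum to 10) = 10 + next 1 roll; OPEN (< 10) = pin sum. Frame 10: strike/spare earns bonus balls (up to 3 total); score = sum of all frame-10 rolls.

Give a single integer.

Frame 1: OPEN (0+6=6). Cumulative: 6
Frame 2: STRIKE. 10 + next two rolls (3+7) = 20. Cumulative: 26
Frame 3: SPARE (3+7=10). 10 + next roll (4) = 14. Cumulative: 40
Frame 4: OPEN (4+4=8). Cumulative: 48
Frame 5: OPEN (0+0=0). Cumulative: 48
Frame 6: SPARE (6+4=10). 10 + next roll (9) = 19. Cumulative: 67
Frame 7: SPARE (9+1=10). 10 + next roll (9) = 19. Cumulative: 86
Frame 8: SPARE (9+1=10). 10 + next roll (5) = 15. Cumulative: 101
Frame 9: OPEN (5+0=5). Cumulative: 106
Frame 10: STRIKE. Sum of all frame-10 rolls (10+8+0) = 18. Cumulative: 124

Answer: 5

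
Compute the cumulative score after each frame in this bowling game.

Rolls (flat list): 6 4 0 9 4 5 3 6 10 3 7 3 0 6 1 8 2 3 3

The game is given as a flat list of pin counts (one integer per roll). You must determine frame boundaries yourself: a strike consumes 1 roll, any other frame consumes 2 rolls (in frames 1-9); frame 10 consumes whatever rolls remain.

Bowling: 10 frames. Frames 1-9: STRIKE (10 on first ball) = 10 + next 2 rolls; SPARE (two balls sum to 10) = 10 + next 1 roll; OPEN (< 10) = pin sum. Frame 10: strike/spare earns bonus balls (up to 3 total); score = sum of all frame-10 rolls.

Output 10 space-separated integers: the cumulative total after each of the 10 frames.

Answer: 10 19 28 37 57 70 73 80 93 99

Derivation:
Frame 1: SPARE (6+4=10). 10 + next roll (0) = 10. Cumulative: 10
Frame 2: OPEN (0+9=9). Cumulative: 19
Frame 3: OPEN (4+5=9). Cumulative: 28
Frame 4: OPEN (3+6=9). Cumulative: 37
Frame 5: STRIKE. 10 + next two rolls (3+7) = 20. Cumulative: 57
Frame 6: SPARE (3+7=10). 10 + next roll (3) = 13. Cumulative: 70
Frame 7: OPEN (3+0=3). Cumulative: 73
Frame 8: OPEN (6+1=7). Cumulative: 80
Frame 9: SPARE (8+2=10). 10 + next roll (3) = 13. Cumulative: 93
Frame 10: OPEN. Sum of all frame-10 rolls (3+3) = 6. Cumulative: 99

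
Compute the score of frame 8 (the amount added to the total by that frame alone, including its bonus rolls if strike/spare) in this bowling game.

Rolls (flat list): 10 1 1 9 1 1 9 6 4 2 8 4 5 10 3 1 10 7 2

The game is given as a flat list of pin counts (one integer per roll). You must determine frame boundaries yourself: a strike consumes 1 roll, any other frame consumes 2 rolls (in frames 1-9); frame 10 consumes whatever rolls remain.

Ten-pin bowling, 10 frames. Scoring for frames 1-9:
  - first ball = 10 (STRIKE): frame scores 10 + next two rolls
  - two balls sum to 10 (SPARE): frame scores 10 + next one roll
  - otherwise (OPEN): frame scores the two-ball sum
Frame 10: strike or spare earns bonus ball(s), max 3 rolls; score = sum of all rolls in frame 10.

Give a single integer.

Answer: 14

Derivation:
Frame 1: STRIKE. 10 + next two rolls (1+1) = 12. Cumulative: 12
Frame 2: OPEN (1+1=2). Cumulative: 14
Frame 3: SPARE (9+1=10). 10 + next roll (1) = 11. Cumulative: 25
Frame 4: SPARE (1+9=10). 10 + next roll (6) = 16. Cumulative: 41
Frame 5: SPARE (6+4=10). 10 + next roll (2) = 12. Cumulative: 53
Frame 6: SPARE (2+8=10). 10 + next roll (4) = 14. Cumulative: 67
Frame 7: OPEN (4+5=9). Cumulative: 76
Frame 8: STRIKE. 10 + next two rolls (3+1) = 14. Cumulative: 90
Frame 9: OPEN (3+1=4). Cumulative: 94
Frame 10: STRIKE. Sum of all frame-10 rolls (10+7+2) = 19. Cumulative: 113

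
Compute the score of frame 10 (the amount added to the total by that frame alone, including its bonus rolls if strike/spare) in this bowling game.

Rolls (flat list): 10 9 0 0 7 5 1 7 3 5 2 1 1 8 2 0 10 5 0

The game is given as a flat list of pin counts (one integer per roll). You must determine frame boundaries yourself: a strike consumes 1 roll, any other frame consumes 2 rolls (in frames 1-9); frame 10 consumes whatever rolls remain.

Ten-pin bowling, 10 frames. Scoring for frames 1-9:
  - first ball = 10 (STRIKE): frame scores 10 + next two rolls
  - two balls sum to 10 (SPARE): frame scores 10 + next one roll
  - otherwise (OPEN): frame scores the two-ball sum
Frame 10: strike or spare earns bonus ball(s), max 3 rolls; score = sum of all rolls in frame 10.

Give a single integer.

Frame 1: STRIKE. 10 + next two rolls (9+0) = 19. Cumulative: 19
Frame 2: OPEN (9+0=9). Cumulative: 28
Frame 3: OPEN (0+7=7). Cumulative: 35
Frame 4: OPEN (5+1=6). Cumulative: 41
Frame 5: SPARE (7+3=10). 10 + next roll (5) = 15. Cumulative: 56
Frame 6: OPEN (5+2=7). Cumulative: 63
Frame 7: OPEN (1+1=2). Cumulative: 65
Frame 8: SPARE (8+2=10). 10 + next roll (0) = 10. Cumulative: 75
Frame 9: SPARE (0+10=10). 10 + next roll (5) = 15. Cumulative: 90
Frame 10: OPEN. Sum of all frame-10 rolls (5+0) = 5. Cumulative: 95

Answer: 5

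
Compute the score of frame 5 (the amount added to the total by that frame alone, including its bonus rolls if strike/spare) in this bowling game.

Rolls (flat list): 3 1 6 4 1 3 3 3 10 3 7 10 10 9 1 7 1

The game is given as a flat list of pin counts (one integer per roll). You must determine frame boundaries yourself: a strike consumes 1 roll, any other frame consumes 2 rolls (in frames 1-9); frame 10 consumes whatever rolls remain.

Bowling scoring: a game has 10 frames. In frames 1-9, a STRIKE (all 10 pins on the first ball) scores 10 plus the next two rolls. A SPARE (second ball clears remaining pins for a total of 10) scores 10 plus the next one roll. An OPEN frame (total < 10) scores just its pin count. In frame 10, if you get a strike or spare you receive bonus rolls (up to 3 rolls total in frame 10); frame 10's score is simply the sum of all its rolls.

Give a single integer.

Answer: 20

Derivation:
Frame 1: OPEN (3+1=4). Cumulative: 4
Frame 2: SPARE (6+4=10). 10 + next roll (1) = 11. Cumulative: 15
Frame 3: OPEN (1+3=4). Cumulative: 19
Frame 4: OPEN (3+3=6). Cumulative: 25
Frame 5: STRIKE. 10 + next two rolls (3+7) = 20. Cumulative: 45
Frame 6: SPARE (3+7=10). 10 + next roll (10) = 20. Cumulative: 65
Frame 7: STRIKE. 10 + next two rolls (10+9) = 29. Cumulative: 94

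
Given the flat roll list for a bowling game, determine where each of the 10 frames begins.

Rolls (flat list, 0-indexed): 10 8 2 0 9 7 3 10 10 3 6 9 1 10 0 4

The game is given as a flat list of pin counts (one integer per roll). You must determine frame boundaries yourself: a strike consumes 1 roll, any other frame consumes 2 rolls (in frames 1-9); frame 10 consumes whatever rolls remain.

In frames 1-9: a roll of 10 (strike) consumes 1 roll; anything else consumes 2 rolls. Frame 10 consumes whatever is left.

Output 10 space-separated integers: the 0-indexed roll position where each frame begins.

Frame 1 starts at roll index 0: roll=10 (strike), consumes 1 roll
Frame 2 starts at roll index 1: rolls=8,2 (sum=10), consumes 2 rolls
Frame 3 starts at roll index 3: rolls=0,9 (sum=9), consumes 2 rolls
Frame 4 starts at roll index 5: rolls=7,3 (sum=10), consumes 2 rolls
Frame 5 starts at roll index 7: roll=10 (strike), consumes 1 roll
Frame 6 starts at roll index 8: roll=10 (strike), consumes 1 roll
Frame 7 starts at roll index 9: rolls=3,6 (sum=9), consumes 2 rolls
Frame 8 starts at roll index 11: rolls=9,1 (sum=10), consumes 2 rolls
Frame 9 starts at roll index 13: roll=10 (strike), consumes 1 roll
Frame 10 starts at roll index 14: 2 remaining rolls

Answer: 0 1 3 5 7 8 9 11 13 14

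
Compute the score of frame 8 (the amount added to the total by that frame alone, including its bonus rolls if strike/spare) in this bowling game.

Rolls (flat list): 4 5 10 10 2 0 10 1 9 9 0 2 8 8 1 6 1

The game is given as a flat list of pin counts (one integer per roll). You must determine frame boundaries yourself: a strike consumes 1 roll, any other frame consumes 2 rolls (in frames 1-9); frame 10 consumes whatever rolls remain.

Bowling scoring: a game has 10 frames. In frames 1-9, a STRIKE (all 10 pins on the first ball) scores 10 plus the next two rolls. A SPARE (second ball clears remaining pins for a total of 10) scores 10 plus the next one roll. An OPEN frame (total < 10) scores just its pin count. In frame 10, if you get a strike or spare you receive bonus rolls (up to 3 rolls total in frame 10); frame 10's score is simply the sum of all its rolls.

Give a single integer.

Answer: 18

Derivation:
Frame 1: OPEN (4+5=9). Cumulative: 9
Frame 2: STRIKE. 10 + next two rolls (10+2) = 22. Cumulative: 31
Frame 3: STRIKE. 10 + next two rolls (2+0) = 12. Cumulative: 43
Frame 4: OPEN (2+0=2). Cumulative: 45
Frame 5: STRIKE. 10 + next two rolls (1+9) = 20. Cumulative: 65
Frame 6: SPARE (1+9=10). 10 + next roll (9) = 19. Cumulative: 84
Frame 7: OPEN (9+0=9). Cumulative: 93
Frame 8: SPARE (2+8=10). 10 + next roll (8) = 18. Cumulative: 111
Frame 9: OPEN (8+1=9). Cumulative: 120
Frame 10: OPEN. Sum of all frame-10 rolls (6+1) = 7. Cumulative: 127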